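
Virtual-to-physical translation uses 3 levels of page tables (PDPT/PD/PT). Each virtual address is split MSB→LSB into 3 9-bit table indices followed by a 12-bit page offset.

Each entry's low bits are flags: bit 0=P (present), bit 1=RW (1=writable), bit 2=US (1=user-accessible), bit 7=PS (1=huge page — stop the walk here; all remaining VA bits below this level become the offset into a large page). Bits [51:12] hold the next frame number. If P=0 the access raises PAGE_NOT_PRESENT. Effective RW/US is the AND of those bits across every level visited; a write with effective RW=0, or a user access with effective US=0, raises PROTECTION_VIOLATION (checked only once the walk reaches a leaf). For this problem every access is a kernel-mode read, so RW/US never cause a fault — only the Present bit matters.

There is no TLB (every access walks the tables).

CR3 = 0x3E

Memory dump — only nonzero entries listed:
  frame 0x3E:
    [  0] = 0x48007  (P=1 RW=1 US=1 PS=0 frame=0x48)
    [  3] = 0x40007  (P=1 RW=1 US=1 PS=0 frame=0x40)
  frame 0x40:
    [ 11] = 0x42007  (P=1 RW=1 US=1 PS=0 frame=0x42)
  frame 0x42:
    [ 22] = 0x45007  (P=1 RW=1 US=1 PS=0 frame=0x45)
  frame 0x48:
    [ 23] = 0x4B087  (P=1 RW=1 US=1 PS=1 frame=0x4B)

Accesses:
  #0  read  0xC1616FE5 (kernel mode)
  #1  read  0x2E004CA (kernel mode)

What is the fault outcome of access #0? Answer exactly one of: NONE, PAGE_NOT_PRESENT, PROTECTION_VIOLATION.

Per-access translation:
#0 VA=0xC1616FE5 (r,kernel):
  L0: frame=0x3E idx=3 entry=0x40007 [P=1 RW=1 US=1 PS=0]
  L1: frame=0x40 idx=11 entry=0x42007 [P=1 RW=1 US=1 PS=0]
  L2: frame=0x42 idx=22 entry=0x45007 [P=1 RW=1 US=1 PS=0]
  → PA=0x45FE5  (3 entries read)
#1 VA=0x2E004CA (r,kernel):
  L0: frame=0x3E idx=0 entry=0x48007 [P=1 RW=1 US=1 PS=0]
  L1: frame=0x48 idx=23 entry=0x4B087 [P=1 RW=1 US=1 PS=1]
  → PA=0x4B4CA (huge @L1)  (2 entries read)

Access #0 fault: NONE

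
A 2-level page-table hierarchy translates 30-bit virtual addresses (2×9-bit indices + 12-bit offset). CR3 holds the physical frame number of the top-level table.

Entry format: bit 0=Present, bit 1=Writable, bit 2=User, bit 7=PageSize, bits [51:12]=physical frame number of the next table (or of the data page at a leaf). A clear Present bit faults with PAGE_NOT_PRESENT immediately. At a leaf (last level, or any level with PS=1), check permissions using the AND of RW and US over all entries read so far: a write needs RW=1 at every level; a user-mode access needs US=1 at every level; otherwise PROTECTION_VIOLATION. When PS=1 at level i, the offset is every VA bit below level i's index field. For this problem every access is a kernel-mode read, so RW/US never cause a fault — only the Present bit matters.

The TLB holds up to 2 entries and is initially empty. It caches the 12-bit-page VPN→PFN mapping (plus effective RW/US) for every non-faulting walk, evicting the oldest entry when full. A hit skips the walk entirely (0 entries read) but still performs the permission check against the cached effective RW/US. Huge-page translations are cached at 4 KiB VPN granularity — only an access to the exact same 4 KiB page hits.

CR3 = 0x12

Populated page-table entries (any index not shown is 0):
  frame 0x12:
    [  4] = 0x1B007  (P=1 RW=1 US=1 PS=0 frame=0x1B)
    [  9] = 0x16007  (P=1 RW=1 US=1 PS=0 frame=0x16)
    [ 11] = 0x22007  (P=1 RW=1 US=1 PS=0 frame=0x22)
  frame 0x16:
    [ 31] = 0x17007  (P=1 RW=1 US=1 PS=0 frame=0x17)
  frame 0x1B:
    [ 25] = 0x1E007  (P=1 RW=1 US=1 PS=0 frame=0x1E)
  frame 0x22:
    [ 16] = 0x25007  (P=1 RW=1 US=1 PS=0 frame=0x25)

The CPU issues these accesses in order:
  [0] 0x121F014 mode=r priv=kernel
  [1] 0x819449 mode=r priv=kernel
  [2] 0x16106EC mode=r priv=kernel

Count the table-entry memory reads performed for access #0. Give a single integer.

Per-access translation:
#0 VA=0x121F014 (r,kernel):
  L0 @0x12[9] → 0x16007  P=1,RW=1,US=1,PS=0
  L1 @0x16[31] → 0x17007  P=1,RW=1,US=1,PS=0
  ✓ 0x17014  — 2 lookups
#1 VA=0x819449 (r,kernel):
  L0 @0x12[4] → 0x1B007  P=1,RW=1,US=1,PS=0
  L1 @0x1B[25] → 0x1E007  P=1,RW=1,US=1,PS=0
  ✓ 0x1E449  — 2 lookups
#2 VA=0x16106EC (r,kernel):
  L0 @0x12[11] → 0x22007  P=1,RW=1,US=1,PS=0
  L1 @0x22[16] → 0x25007  P=1,RW=1,US=1,PS=0
  ✓ 0x256EC  — 2 lookups

Entries read for #0: 2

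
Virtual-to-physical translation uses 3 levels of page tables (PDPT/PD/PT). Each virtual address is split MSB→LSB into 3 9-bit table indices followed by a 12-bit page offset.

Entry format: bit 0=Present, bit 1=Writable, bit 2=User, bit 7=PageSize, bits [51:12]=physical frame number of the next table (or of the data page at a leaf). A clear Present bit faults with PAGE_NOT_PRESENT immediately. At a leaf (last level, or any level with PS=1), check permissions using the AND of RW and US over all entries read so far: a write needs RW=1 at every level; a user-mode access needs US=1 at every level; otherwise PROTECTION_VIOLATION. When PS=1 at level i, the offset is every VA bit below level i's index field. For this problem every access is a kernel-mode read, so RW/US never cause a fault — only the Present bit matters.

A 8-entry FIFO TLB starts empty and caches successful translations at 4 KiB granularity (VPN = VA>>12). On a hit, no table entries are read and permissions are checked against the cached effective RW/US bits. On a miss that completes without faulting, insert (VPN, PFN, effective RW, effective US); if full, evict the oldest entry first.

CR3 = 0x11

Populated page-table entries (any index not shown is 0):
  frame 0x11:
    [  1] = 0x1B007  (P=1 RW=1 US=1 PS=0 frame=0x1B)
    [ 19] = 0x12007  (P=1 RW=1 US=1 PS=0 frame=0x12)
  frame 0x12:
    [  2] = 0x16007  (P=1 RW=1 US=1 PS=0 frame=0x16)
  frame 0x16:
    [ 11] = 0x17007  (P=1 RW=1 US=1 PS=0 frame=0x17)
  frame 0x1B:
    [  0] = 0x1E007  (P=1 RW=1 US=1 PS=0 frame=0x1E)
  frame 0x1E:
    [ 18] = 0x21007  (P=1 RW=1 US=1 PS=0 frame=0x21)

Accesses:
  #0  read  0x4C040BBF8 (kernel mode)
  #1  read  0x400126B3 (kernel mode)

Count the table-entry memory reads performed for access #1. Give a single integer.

Trace:
#0 VA=0x4C040BBF8 (r,kernel):
  L0: frame=0x11 idx=19 entry=0x12007 [P=1 RW=1 US=1 PS=0]
  L1: frame=0x12 idx=2 entry=0x16007 [P=1 RW=1 US=1 PS=0]
  L2: frame=0x16 idx=11 entry=0x17007 [P=1 RW=1 US=1 PS=0]
  ✓ 0x17BF8  — 3 lookups
#1 VA=0x400126B3 (r,kernel):
  L0: frame=0x11 idx=1 entry=0x1B007 [P=1 RW=1 US=1 PS=0]
  L1: frame=0x1B idx=0 entry=0x1E007 [P=1 RW=1 US=1 PS=0]
  L2: frame=0x1E idx=18 entry=0x21007 [P=1 RW=1 US=1 PS=0]
  ✓ 0x216B3  — 3 lookups

Entries read for #1: 3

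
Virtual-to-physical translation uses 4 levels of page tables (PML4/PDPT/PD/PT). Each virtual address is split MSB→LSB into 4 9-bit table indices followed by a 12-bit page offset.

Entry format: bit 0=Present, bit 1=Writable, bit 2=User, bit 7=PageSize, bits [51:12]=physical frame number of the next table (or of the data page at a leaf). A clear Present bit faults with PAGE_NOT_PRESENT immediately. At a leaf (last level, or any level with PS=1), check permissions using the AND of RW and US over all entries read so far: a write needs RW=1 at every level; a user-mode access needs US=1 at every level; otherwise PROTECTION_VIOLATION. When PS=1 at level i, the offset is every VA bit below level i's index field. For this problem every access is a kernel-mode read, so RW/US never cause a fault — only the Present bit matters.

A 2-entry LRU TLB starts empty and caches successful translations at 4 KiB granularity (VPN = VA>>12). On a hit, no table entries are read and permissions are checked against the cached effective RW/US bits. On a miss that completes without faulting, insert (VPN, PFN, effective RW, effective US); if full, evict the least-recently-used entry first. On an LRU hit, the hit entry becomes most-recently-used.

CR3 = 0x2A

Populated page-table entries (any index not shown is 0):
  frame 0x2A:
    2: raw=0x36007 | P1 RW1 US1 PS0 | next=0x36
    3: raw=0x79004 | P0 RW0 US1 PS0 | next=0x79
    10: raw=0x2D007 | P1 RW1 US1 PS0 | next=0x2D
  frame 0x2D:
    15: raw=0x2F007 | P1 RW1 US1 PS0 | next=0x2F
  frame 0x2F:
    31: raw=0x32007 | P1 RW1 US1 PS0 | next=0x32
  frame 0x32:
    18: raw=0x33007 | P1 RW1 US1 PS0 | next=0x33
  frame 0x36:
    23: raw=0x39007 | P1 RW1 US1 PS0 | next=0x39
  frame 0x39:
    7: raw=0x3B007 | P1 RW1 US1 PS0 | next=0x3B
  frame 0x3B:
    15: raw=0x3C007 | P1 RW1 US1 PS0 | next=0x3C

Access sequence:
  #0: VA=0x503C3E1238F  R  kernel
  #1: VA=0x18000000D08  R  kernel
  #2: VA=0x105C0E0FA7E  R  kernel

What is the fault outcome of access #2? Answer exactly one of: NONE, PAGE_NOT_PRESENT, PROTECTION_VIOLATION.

Trace:
#0 VA=0x503C3E1238F (r,kernel):
  L0 @0x2A[10] → 0x2D007  P=1,RW=1,US=1,PS=0
  L1 @0x2D[15] → 0x2F007  P=1,RW=1,US=1,PS=0
  L2 @0x2F[31] → 0x32007  P=1,RW=1,US=1,PS=0
  L3 @0x32[18] → 0x33007  P=1,RW=1,US=1,PS=0
  ✓ 0x3338F  — 4 lookups
#1 VA=0x18000000D08 (r,kernel):
  L0 @0x2A[3] → 0x79004  P=0,RW=0,US=1,PS=0
  ⇒ fault: PAGE_NOT_PRESENT  — 1 lookups
#2 VA=0x105C0E0FA7E (r,kernel):
  L0 @0x2A[2] → 0x36007  P=1,RW=1,US=1,PS=0
  L1 @0x36[23] → 0x39007  P=1,RW=1,US=1,PS=0
  L2 @0x39[7] → 0x3B007  P=1,RW=1,US=1,PS=0
  L3 @0x3B[15] → 0x3C007  P=1,RW=1,US=1,PS=0
  ✓ 0x3CA7E  — 4 lookups

Access #2 fault: NONE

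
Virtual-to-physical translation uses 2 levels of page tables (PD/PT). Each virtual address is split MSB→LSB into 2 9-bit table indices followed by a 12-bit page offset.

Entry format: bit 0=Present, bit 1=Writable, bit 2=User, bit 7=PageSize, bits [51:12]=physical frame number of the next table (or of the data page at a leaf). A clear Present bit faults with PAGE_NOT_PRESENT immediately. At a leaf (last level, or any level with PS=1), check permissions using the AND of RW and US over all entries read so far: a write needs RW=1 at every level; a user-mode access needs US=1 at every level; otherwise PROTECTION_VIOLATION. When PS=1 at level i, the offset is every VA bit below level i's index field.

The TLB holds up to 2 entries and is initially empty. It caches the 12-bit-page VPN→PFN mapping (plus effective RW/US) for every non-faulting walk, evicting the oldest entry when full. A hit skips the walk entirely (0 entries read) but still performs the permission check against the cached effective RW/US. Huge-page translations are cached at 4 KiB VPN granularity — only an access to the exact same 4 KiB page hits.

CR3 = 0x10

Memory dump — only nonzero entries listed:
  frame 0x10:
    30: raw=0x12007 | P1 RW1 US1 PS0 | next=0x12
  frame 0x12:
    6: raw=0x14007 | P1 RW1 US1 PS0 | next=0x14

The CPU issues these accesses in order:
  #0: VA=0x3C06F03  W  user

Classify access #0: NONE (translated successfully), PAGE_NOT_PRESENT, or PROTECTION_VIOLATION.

Per-access translation:
#0 VA=0x3C06F03 (w,user):
  [0] read 0x10 idx=30: raw=0x12007 flags P=1 W=1 U=1 S=0
  [1] read 0x12 idx=6: raw=0x14007 flags P=1 W=1 U=1 S=0
  → PA=0x14F03  (2 entries read)

Access #0 fault: NONE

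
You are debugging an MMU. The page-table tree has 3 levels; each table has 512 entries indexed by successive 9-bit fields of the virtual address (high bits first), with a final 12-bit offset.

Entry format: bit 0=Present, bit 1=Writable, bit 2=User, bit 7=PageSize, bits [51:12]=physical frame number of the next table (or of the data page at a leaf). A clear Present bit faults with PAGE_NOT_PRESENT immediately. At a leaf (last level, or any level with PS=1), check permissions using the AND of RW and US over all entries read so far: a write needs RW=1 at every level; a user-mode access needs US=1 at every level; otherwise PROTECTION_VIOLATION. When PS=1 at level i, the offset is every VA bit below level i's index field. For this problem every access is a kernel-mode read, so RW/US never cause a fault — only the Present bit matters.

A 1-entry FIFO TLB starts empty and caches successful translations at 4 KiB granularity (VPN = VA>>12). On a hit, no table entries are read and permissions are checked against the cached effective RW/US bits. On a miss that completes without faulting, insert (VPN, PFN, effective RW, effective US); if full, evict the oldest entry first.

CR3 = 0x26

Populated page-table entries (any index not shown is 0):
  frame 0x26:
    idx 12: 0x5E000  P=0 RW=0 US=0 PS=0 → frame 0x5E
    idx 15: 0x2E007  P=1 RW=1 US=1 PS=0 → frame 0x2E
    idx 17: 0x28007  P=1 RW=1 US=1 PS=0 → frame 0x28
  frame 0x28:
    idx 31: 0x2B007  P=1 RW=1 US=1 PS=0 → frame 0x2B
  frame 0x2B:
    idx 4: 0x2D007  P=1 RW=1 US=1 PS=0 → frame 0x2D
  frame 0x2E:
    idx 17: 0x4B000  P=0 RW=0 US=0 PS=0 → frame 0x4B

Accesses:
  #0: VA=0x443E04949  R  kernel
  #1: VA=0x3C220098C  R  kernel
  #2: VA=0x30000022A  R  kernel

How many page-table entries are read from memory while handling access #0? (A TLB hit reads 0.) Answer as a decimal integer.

Per-access translation:
#0 VA=0x443E04949 (r,kernel):
  L0 @0x26[17] → 0x28007  P=1,RW=1,US=1,PS=0
  L1 @0x28[31] → 0x2B007  P=1,RW=1,US=1,PS=0
  L2 @0x2B[4] → 0x2D007  P=1,RW=1,US=1,PS=0
  ✓ 0x2D949  — 3 lookups
#1 VA=0x3C220098C (r,kernel):
  L0 @0x26[15] → 0x2E007  P=1,RW=1,US=1,PS=0
  L1 @0x2E[17] → 0x4B000  P=0,RW=0,US=0,PS=0
  ⇒ fault: PAGE_NOT_PRESENT  — 2 lookups
#2 VA=0x30000022A (r,kernel):
  L0 @0x26[12] → 0x5E000  P=0,RW=0,US=0,PS=0
  ⇒ fault: PAGE_NOT_PRESENT  — 1 lookups

Entries read for #0: 3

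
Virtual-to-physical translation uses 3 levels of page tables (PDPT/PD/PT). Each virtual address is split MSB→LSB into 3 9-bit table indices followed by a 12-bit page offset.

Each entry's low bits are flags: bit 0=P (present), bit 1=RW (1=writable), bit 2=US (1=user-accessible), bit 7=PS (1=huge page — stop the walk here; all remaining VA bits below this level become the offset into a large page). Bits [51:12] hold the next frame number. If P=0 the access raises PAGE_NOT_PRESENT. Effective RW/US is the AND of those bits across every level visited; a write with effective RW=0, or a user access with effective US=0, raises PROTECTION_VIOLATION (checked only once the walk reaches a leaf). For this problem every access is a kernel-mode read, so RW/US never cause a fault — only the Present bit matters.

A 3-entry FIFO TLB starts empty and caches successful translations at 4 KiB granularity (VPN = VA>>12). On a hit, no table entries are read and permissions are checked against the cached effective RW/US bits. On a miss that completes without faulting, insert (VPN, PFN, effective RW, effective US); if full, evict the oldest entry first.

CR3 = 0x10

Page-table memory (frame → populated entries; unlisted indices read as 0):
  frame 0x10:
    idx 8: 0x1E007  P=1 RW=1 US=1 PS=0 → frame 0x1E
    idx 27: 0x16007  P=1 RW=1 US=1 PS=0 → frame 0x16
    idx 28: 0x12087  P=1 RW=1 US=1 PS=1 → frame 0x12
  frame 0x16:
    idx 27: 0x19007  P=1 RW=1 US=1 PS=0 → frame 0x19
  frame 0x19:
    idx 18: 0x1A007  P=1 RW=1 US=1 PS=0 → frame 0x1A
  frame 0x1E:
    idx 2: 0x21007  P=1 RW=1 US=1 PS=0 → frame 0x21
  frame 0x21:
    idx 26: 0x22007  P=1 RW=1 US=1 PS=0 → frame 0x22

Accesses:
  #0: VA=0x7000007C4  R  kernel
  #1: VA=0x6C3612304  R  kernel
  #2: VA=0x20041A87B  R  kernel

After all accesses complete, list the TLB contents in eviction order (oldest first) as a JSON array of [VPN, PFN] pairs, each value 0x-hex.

Per-access translation:
#0 VA=0x7000007C4 (r,kernel):
  L0 @0x10[28] → 0x12087  P=1,RW=1,US=1,PS=1
  ✓ 0x127C4 (huge @L0)  — 1 lookups
#1 VA=0x6C3612304 (r,kernel):
  L0 @0x10[27] → 0x16007  P=1,RW=1,US=1,PS=0
  L1 @0x16[27] → 0x19007  P=1,RW=1,US=1,PS=0
  L2 @0x19[18] → 0x1A007  P=1,RW=1,US=1,PS=0
  ✓ 0x1A304  — 3 lookups
#2 VA=0x20041A87B (r,kernel):
  L0 @0x10[8] → 0x1E007  P=1,RW=1,US=1,PS=0
  L1 @0x1E[2] → 0x21007  P=1,RW=1,US=1,PS=0
  L2 @0x21[26] → 0x22007  P=1,RW=1,US=1,PS=0
  ✓ 0x2287B  — 3 lookups

TLB: [["0x700000", "0x12"], ["0x6C3612", "0x1A"], ["0x20041A", "0x22"]]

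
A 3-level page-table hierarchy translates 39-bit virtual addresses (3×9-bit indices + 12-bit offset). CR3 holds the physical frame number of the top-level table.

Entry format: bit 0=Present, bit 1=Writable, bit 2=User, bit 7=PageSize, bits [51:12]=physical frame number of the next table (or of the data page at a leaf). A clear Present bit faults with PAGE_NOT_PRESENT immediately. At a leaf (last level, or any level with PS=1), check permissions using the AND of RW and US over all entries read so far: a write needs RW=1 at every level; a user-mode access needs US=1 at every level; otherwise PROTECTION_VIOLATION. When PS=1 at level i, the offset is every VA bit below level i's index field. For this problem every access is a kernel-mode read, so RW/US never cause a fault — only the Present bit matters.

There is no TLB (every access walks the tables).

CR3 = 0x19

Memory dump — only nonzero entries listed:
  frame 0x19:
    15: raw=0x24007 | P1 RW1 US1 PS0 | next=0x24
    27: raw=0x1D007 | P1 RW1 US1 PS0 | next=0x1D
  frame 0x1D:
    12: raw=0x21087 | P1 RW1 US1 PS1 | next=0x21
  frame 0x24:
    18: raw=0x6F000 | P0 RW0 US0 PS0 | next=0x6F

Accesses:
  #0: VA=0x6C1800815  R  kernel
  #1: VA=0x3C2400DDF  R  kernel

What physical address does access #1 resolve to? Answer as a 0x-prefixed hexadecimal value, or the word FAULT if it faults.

Trace:
#0 VA=0x6C1800815 (r,kernel):
  L0 @0x19[27] → 0x1D007  P=1,RW=1,US=1,PS=0
  L1 @0x1D[12] → 0x21087  P=1,RW=1,US=1,PS=1
  → PA=0x21815 (huge @L1)  (2 entries read)
#1 VA=0x3C2400DDF (r,kernel):
  L0 @0x19[15] → 0x24007  P=1,RW=1,US=1,PS=0
  L1 @0x24[18] → 0x6F000  P=0,RW=0,US=0,PS=0
  ✗ PAGE_NOT_PRESENT  [2 reads]

Access #1 PA: FAULT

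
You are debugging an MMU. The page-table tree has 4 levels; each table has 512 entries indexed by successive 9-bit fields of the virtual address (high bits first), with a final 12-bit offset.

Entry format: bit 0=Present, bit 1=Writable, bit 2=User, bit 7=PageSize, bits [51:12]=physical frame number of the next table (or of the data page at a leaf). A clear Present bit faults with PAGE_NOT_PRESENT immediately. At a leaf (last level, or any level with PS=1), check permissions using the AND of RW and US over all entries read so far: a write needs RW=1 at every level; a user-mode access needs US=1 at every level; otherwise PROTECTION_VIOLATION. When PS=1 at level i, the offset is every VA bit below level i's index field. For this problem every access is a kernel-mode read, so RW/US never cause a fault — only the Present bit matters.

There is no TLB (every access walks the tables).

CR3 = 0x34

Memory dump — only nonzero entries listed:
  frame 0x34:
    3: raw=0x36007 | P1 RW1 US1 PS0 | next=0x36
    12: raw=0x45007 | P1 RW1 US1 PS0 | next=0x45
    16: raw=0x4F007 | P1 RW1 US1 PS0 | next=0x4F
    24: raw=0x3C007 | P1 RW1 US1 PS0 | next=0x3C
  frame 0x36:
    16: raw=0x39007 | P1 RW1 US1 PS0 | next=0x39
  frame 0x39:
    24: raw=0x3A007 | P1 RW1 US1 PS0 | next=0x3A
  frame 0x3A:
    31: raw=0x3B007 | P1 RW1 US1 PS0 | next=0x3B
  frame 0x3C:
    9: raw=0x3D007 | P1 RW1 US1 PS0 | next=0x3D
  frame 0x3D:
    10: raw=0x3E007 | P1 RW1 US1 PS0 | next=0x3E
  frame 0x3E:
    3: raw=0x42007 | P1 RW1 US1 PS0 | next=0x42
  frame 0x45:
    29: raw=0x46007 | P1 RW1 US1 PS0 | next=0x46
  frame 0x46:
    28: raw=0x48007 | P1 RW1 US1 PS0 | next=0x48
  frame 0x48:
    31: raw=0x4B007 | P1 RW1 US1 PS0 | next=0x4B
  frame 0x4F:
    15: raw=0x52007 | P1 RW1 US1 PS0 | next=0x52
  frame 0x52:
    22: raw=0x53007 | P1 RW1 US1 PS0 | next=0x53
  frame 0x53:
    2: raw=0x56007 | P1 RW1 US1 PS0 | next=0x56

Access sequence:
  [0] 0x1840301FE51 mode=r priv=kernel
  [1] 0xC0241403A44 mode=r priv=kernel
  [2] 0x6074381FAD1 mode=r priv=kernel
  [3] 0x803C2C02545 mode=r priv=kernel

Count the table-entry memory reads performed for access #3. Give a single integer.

Per-access translation:
#0 VA=0x1840301FE51 (r,kernel):
  L0 @0x34[3] → 0x36007  P=1,RW=1,US=1,PS=0
  L1 @0x36[16] → 0x39007  P=1,RW=1,US=1,PS=0
  L2 @0x39[24] → 0x3A007  P=1,RW=1,US=1,PS=0
  L3 @0x3A[31] → 0x3B007  P=1,RW=1,US=1,PS=0
  ⇒ phys 0x3BE51  [4 reads]
#1 VA=0xC0241403A44 (r,kernel):
  L0 @0x34[24] → 0x3C007  P=1,RW=1,US=1,PS=0
  L1 @0x3C[9] → 0x3D007  P=1,RW=1,US=1,PS=0
  L2 @0x3D[10] → 0x3E007  P=1,RW=1,US=1,PS=0
  L3 @0x3E[3] → 0x42007  P=1,RW=1,US=1,PS=0
  ⇒ phys 0x42A44  [4 reads]
#2 VA=0x6074381FAD1 (r,kernel):
  L0 @0x34[12] → 0x45007  P=1,RW=1,US=1,PS=0
  L1 @0x45[29] → 0x46007  P=1,RW=1,US=1,PS=0
  L2 @0x46[28] → 0x48007  P=1,RW=1,US=1,PS=0
  L3 @0x48[31] → 0x4B007  P=1,RW=1,US=1,PS=0
  ⇒ phys 0x4BAD1  [4 reads]
#3 VA=0x803C2C02545 (r,kernel):
  L0 @0x34[16] → 0x4F007  P=1,RW=1,US=1,PS=0
  L1 @0x4F[15] → 0x52007  P=1,RW=1,US=1,PS=0
  L2 @0x52[22] → 0x53007  P=1,RW=1,US=1,PS=0
  L3 @0x53[2] → 0x56007  P=1,RW=1,US=1,PS=0
  ⇒ phys 0x56545  [4 reads]

Entries read for #3: 4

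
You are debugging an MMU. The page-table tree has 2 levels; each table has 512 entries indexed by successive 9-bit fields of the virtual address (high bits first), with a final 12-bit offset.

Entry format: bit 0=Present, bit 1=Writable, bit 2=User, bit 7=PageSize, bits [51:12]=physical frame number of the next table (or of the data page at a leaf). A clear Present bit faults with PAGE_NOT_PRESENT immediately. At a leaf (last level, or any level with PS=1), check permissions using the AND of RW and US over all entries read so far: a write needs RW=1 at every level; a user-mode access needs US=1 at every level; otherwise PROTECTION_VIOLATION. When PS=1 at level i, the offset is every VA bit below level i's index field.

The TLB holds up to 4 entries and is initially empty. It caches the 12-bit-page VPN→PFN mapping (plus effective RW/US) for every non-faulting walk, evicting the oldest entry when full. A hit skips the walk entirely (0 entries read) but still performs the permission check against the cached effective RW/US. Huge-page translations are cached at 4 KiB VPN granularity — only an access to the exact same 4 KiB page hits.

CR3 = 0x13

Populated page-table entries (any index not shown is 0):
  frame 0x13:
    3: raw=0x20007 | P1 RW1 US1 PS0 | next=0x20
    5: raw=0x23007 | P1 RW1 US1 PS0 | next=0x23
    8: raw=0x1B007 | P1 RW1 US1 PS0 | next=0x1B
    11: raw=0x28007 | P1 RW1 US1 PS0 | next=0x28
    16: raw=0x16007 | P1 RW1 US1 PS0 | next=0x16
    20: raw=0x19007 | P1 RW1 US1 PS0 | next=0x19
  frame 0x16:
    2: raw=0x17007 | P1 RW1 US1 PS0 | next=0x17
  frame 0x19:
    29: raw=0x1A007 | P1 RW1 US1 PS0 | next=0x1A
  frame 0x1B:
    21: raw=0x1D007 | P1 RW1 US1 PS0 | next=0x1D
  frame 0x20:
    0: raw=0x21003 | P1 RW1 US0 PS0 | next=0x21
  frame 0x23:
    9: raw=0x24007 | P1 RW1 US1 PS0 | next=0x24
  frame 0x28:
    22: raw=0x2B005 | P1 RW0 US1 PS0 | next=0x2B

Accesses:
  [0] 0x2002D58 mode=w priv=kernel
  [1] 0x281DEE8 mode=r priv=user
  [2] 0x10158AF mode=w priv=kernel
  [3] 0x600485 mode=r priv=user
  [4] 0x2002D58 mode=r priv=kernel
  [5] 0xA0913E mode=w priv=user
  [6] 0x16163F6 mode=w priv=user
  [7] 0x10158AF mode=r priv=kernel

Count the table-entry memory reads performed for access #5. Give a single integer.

Trace:
#0 VA=0x2002D58 (w,kernel):
  [0] read 0x13 idx=16: raw=0x16007 flags P=1 W=1 U=1 S=0
  [1] read 0x16 idx=2: raw=0x17007 flags P=1 W=1 U=1 S=0
  ✓ 0x17D58  — 2 lookups
#1 VA=0x281DEE8 (r,user):
  [0] read 0x13 idx=20: raw=0x19007 flags P=1 W=1 U=1 S=0
  [1] read 0x19 idx=29: raw=0x1A007 flags P=1 W=1 U=1 S=0
  ✓ 0x1AEE8  — 2 lookups
#2 VA=0x10158AF (w,kernel):
  [0] read 0x13 idx=8: raw=0x1B007 flags P=1 W=1 U=1 S=0
  [1] read 0x1B idx=21: raw=0x1D007 flags P=1 W=1 U=1 S=0
  ✓ 0x1D8AF  — 2 lookups
#3 VA=0x600485 (r,user):
  [0] read 0x13 idx=3: raw=0x20007 flags P=1 W=1 U=1 S=0
  [1] read 0x20 idx=0: raw=0x21003 flags P=1 W=1 U=0 S=0
  ⇒ fault: PROTECTION_VIOLATION  — 2 lookups
#4 VA=0x2002D58 (r,kernel):
  TLB hit vpn=0x2002 → PA=0x17D58
#5 VA=0xA0913E (w,user):
  [0] read 0x13 idx=5: raw=0x23007 flags P=1 W=1 U=1 S=0
  [1] read 0x23 idx=9: raw=0x24007 flags P=1 W=1 U=1 S=0
  ✓ 0x2413E  — 2 lookups
#6 VA=0x16163F6 (w,user):
  [0] read 0x13 idx=11: raw=0x28007 flags P=1 W=1 U=1 S=0
  [1] read 0x28 idx=22: raw=0x2B005 flags P=1 W=0 U=1 S=0
  ⇒ fault: PROTECTION_VIOLATION  — 2 lookups
#7 VA=0x10158AF (r,kernel):
  TLB hit vpn=0x1015 → PA=0x1D8AF

Entries read for #5: 2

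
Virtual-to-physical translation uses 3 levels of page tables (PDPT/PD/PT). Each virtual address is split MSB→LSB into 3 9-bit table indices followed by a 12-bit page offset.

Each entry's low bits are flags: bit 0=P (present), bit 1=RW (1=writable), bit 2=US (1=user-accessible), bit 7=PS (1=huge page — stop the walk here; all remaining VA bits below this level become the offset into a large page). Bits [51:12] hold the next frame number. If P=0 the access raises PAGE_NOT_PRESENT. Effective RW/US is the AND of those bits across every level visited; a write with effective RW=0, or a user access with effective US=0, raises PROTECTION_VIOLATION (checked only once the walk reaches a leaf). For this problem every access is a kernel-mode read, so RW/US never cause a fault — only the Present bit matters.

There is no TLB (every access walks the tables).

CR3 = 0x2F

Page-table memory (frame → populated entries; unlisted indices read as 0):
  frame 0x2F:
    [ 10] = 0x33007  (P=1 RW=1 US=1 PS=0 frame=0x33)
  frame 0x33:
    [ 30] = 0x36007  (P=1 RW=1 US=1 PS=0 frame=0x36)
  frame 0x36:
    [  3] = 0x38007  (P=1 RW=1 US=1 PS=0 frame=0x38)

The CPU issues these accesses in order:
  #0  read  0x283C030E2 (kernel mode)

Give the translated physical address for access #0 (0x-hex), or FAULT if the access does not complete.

Walk each access:
#0 VA=0x283C030E2 (r,kernel):
  L0: frame=0x2F idx=10 entry=0x33007 [P=1 RW=1 US=1 PS=0]
  L1: frame=0x33 idx=30 entry=0x36007 [P=1 RW=1 US=1 PS=0]
  L2: frame=0x36 idx=3 entry=0x38007 [P=1 RW=1 US=1 PS=0]
  ⇒ phys 0x380E2  [3 reads]

Access #0 PA: 0x380E2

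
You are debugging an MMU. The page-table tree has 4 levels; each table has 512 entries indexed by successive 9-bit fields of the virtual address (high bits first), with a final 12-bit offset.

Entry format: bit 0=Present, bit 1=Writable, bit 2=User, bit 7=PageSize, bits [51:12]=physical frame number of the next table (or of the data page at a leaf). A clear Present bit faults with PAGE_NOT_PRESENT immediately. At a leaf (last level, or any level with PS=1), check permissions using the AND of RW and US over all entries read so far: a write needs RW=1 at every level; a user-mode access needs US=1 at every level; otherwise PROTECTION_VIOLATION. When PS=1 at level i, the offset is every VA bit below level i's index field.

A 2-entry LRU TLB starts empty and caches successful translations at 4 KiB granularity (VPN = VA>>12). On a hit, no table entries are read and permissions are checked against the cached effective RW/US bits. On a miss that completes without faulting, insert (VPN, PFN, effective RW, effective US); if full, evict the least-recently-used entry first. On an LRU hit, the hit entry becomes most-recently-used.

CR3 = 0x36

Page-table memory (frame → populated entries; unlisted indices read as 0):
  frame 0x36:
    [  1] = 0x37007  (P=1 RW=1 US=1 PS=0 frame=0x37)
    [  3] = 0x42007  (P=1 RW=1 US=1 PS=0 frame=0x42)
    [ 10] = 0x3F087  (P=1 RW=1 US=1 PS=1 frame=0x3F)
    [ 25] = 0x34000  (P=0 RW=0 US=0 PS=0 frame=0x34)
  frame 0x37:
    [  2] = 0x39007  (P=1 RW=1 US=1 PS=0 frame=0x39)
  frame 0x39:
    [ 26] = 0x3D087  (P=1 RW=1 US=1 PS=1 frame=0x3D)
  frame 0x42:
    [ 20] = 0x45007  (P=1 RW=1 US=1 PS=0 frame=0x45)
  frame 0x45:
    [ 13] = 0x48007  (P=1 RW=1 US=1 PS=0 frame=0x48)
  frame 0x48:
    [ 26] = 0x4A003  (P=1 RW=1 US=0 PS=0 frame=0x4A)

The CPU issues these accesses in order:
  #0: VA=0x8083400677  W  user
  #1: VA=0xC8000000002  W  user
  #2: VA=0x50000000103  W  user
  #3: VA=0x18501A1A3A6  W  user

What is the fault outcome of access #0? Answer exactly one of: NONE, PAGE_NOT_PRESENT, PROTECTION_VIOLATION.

Trace:
#0 VA=0x8083400677 (w,user):
  L0 @0x36[1] → 0x37007  P=1,RW=1,US=1,PS=0
  L1 @0x37[2] → 0x39007  P=1,RW=1,US=1,PS=0
  L2 @0x39[26] → 0x3D087  P=1,RW=1,US=1,PS=1
  ✓ 0x3D677 (huge @L2)  — 3 lookups
#1 VA=0xC8000000002 (w,user):
  L0 @0x36[25] → 0x34000  P=0,RW=0,US=0,PS=0
  ✗ PAGE_NOT_PRESENT  [1 reads]
#2 VA=0x50000000103 (w,user):
  L0 @0x36[10] → 0x3F087  P=1,RW=1,US=1,PS=1
  ✓ 0x3F103 (huge @L0)  — 1 lookups
#3 VA=0x18501A1A3A6 (w,user):
  L0 @0x36[3] → 0x42007  P=1,RW=1,US=1,PS=0
  L1 @0x42[20] → 0x45007  P=1,RW=1,US=1,PS=0
  L2 @0x45[13] → 0x48007  P=1,RW=1,US=1,PS=0
  L3 @0x48[26] → 0x4A003  P=1,RW=1,US=0,PS=0
  ✗ PROTECTION_VIOLATION  [4 reads]

Access #0 fault: NONE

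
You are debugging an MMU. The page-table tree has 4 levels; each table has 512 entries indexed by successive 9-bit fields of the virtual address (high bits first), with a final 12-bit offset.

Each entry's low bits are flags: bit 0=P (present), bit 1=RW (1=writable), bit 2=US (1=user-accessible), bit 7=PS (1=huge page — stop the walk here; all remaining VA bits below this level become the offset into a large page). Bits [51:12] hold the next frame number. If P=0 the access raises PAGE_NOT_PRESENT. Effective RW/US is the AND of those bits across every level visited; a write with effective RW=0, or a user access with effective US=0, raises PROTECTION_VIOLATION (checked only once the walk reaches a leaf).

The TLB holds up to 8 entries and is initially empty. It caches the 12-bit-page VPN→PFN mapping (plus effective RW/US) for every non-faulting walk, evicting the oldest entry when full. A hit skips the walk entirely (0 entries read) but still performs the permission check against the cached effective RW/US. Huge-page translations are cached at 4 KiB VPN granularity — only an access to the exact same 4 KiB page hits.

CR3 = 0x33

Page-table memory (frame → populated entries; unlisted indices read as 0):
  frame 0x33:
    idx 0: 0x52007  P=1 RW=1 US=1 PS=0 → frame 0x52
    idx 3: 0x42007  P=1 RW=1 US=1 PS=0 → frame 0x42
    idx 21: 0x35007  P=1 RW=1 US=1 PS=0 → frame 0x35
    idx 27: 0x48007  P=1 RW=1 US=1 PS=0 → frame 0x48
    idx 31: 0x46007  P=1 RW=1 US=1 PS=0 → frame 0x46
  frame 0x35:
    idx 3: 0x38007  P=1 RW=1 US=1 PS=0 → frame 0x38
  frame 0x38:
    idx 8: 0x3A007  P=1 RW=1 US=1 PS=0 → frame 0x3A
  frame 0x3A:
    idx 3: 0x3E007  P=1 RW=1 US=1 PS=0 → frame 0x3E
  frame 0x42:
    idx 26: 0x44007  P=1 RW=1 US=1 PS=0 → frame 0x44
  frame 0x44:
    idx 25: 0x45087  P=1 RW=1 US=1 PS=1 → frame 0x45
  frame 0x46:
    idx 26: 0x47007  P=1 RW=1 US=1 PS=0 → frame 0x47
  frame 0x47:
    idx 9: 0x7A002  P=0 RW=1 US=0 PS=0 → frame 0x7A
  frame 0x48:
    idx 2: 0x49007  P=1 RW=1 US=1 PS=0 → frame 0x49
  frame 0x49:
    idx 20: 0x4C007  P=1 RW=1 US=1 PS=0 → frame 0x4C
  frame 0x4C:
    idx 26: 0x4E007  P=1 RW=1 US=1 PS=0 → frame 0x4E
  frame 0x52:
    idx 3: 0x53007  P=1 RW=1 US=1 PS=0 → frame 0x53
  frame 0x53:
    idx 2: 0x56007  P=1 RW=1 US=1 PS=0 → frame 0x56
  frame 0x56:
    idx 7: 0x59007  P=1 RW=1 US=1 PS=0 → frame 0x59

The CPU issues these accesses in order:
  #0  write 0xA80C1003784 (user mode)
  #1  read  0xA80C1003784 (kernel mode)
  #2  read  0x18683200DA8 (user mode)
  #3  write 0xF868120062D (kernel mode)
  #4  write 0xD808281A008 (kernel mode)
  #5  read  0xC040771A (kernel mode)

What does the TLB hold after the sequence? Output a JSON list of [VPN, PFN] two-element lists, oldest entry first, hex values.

Walk each access:
#0 VA=0xA80C1003784 (w,user):
  [0] read 0x33 idx=21: raw=0x35007 flags P=1 W=1 U=1 S=0
  [1] read 0x35 idx=3: raw=0x38007 flags P=1 W=1 U=1 S=0
  [2] read 0x38 idx=8: raw=0x3A007 flags P=1 W=1 U=1 S=0
  [3] read 0x3A idx=3: raw=0x3E007 flags P=1 W=1 U=1 S=0
  ✓ 0x3E784  — 4 lookups
#1 VA=0xA80C1003784 (r,kernel):
  TLB hit vpn=0xA80C1003 → PA=0x3E784
#2 VA=0x18683200DA8 (r,user):
  [0] read 0x33 idx=3: raw=0x42007 flags P=1 W=1 U=1 S=0
  [1] read 0x42 idx=26: raw=0x44007 flags P=1 W=1 U=1 S=0
  [2] read 0x44 idx=25: raw=0x45087 flags P=1 W=1 U=1 S=1
  ✓ 0x45DA8 (huge @L2)  — 3 lookups
#3 VA=0xF868120062D (w,kernel):
  [0] read 0x33 idx=31: raw=0x46007 flags P=1 W=1 U=1 S=0
  [1] read 0x46 idx=26: raw=0x47007 flags P=1 W=1 U=1 S=0
  [2] read 0x47 idx=9: raw=0x7A002 flags P=0 W=1 U=0 S=0
  ⇒ fault: PAGE_NOT_PRESENT  — 3 lookups
#4 VA=0xD808281A008 (w,kernel):
  [0] read 0x33 idx=27: raw=0x48007 flags P=1 W=1 U=1 S=0
  [1] read 0x48 idx=2: raw=0x49007 flags P=1 W=1 U=1 S=0
  [2] read 0x49 idx=20: raw=0x4C007 flags P=1 W=1 U=1 S=0
  [3] read 0x4C idx=26: raw=0x4E007 flags P=1 W=1 U=1 S=0
  ✓ 0x4E008  — 4 lookups
#5 VA=0xC040771A (r,kernel):
  [0] read 0x33 idx=0: raw=0x52007 flags P=1 W=1 U=1 S=0
  [1] read 0x52 idx=3: raw=0x53007 flags P=1 W=1 U=1 S=0
  [2] read 0x53 idx=2: raw=0x56007 flags P=1 W=1 U=1 S=0
  [3] read 0x56 idx=7: raw=0x59007 flags P=1 W=1 U=1 S=0
  ✓ 0x5971A  — 4 lookups

TLB: [["0xA80C1003", "0x3E"], ["0x18683200", "0x45"], ["0xD808281A", "0x4E"], ["0xC0407", "0x59"]]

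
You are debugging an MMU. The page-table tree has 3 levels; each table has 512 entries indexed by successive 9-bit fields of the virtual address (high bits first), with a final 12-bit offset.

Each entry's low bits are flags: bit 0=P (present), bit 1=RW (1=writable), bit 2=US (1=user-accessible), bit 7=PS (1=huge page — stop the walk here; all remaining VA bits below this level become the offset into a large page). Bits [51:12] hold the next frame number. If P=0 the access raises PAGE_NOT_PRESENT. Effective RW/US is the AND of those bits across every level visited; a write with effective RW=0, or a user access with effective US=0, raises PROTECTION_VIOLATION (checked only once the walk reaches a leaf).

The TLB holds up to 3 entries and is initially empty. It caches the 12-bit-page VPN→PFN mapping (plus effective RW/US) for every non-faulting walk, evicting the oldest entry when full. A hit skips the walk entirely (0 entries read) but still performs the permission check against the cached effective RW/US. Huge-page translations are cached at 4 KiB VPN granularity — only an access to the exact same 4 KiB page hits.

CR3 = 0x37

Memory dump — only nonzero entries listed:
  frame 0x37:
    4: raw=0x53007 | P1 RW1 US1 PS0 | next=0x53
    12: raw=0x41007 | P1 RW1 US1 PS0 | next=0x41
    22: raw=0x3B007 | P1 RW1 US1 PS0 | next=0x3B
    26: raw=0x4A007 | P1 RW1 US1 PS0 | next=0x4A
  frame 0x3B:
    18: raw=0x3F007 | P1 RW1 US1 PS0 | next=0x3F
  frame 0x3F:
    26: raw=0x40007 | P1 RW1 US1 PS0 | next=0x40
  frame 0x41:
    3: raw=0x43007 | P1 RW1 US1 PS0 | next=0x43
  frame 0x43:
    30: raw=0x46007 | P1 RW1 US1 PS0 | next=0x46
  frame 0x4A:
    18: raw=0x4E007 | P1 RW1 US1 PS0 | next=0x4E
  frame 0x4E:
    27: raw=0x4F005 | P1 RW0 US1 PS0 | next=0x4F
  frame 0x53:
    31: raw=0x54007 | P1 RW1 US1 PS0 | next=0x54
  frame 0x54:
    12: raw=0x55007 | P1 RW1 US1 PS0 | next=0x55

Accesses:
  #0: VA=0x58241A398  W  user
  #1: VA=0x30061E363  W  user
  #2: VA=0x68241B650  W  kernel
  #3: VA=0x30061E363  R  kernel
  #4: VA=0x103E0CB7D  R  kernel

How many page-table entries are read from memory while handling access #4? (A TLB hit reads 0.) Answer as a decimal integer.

Walk each access:
#0 VA=0x58241A398 (w,user):
  lvl0: tbl 0x37, slot 22 ⇒ 0x3B007 (P1/RW1/US1/PS0)
  lvl1: tbl 0x3B, slot 18 ⇒ 0x3F007 (P1/RW1/US1/PS0)
  lvl2: tbl 0x3F, slot 26 ⇒ 0x40007 (P1/RW1/US1/PS0)
  ⇒ phys 0x40398  [3 reads]
#1 VA=0x30061E363 (w,user):
  lvl0: tbl 0x37, slot 12 ⇒ 0x41007 (P1/RW1/US1/PS0)
  lvl1: tbl 0x41, slot 3 ⇒ 0x43007 (P1/RW1/US1/PS0)
  lvl2: tbl 0x43, slot 30 ⇒ 0x46007 (P1/RW1/US1/PS0)
  ⇒ phys 0x46363  [3 reads]
#2 VA=0x68241B650 (w,kernel):
  lvl0: tbl 0x37, slot 26 ⇒ 0x4A007 (P1/RW1/US1/PS0)
  lvl1: tbl 0x4A, slot 18 ⇒ 0x4E007 (P1/RW1/US1/PS0)
  lvl2: tbl 0x4E, slot 27 ⇒ 0x4F005 (P1/RW0/US1/PS0)
  ⇒ fault: PROTECTION_VIOLATION  — 3 lookups
#3 VA=0x30061E363 (r,kernel):
  TLB hit vpn=0x30061E → PA=0x46363
#4 VA=0x103E0CB7D (r,kernel):
  lvl0: tbl 0x37, slot 4 ⇒ 0x53007 (P1/RW1/US1/PS0)
  lvl1: tbl 0x53, slot 31 ⇒ 0x54007 (P1/RW1/US1/PS0)
  lvl2: tbl 0x54, slot 12 ⇒ 0x55007 (P1/RW1/US1/PS0)
  ⇒ phys 0x55B7D  [3 reads]

Entries read for #4: 3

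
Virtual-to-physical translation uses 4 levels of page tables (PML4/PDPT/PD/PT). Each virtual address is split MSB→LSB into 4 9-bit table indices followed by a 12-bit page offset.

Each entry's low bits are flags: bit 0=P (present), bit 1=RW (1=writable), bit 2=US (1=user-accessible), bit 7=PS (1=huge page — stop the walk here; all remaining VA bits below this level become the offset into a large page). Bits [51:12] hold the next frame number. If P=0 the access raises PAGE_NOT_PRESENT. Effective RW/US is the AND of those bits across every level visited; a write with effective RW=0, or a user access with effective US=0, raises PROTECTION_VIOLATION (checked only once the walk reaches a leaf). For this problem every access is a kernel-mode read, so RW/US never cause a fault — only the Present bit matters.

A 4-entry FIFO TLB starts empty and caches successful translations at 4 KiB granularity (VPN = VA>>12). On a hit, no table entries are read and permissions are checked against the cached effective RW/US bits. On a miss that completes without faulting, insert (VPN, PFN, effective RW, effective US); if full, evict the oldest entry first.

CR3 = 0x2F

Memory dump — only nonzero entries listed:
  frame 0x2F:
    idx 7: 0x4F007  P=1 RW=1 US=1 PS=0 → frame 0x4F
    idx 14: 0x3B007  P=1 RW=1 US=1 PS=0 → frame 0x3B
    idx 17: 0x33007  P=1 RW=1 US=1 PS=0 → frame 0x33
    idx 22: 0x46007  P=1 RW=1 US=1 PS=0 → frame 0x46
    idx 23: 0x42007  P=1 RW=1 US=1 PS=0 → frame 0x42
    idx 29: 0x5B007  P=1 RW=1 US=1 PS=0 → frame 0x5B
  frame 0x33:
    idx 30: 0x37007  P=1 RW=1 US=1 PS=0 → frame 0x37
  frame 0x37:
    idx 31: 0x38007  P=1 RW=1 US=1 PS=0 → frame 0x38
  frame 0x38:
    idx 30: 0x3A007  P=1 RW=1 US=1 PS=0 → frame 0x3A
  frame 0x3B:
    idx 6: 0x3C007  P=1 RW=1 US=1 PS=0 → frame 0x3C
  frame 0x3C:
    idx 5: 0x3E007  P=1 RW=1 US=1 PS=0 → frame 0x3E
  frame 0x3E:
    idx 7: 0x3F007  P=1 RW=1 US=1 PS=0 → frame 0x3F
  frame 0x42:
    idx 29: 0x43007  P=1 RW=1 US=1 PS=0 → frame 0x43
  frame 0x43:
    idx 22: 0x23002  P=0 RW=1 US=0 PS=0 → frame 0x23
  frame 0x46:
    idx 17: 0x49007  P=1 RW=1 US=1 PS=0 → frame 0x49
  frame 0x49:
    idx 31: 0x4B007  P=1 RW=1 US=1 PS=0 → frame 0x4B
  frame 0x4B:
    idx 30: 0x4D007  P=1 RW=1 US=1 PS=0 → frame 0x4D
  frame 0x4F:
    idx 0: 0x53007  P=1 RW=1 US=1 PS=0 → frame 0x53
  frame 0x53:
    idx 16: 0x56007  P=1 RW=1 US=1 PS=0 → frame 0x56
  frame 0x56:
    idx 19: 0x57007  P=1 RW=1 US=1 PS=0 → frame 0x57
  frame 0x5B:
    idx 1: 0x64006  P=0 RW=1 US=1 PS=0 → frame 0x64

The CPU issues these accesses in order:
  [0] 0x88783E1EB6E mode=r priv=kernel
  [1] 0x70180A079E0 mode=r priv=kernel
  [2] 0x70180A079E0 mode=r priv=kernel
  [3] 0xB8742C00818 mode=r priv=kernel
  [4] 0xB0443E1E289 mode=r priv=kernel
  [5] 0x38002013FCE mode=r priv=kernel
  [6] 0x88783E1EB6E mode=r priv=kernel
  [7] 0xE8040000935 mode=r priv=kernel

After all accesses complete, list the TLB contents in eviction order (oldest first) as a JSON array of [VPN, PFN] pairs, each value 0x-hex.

Trace:
#0 VA=0x88783E1EB6E (r,kernel):
  [0] read 0x2F idx=17: raw=0x33007 flags P=1 W=1 U=1 S=0
  [1] read 0x33 idx=30: raw=0x37007 flags P=1 W=1 U=1 S=0
  [2] read 0x37 idx=31: raw=0x38007 flags P=1 W=1 U=1 S=0
  [3] read 0x38 idx=30: raw=0x3A007 flags P=1 W=1 U=1 S=0
  → PA=0x3AB6E  (4 entries read)
#1 VA=0x70180A079E0 (r,kernel):
  [0] read 0x2F idx=14: raw=0x3B007 flags P=1 W=1 U=1 S=0
  [1] read 0x3B idx=6: raw=0x3C007 flags P=1 W=1 U=1 S=0
  [2] read 0x3C idx=5: raw=0x3E007 flags P=1 W=1 U=1 S=0
  [3] read 0x3E idx=7: raw=0x3F007 flags P=1 W=1 U=1 S=0
  → PA=0x3F9E0  (4 entries read)
#2 VA=0x70180A079E0 (r,kernel):
  TLB hit vpn=0x70180A07 → PA=0x3F9E0
#3 VA=0xB8742C00818 (r,kernel):
  [0] read 0x2F idx=23: raw=0x42007 flags P=1 W=1 U=1 S=0
  [1] read 0x42 idx=29: raw=0x43007 flags P=1 W=1 U=1 S=0
  [2] read 0x43 idx=22: raw=0x23002 flags P=0 W=1 U=0 S=0
  → PAGE_NOT_PRESENT  (3 entries read)
#4 VA=0xB0443E1E289 (r,kernel):
  [0] read 0x2F idx=22: raw=0x46007 flags P=1 W=1 U=1 S=0
  [1] read 0x46 idx=17: raw=0x49007 flags P=1 W=1 U=1 S=0
  [2] read 0x49 idx=31: raw=0x4B007 flags P=1 W=1 U=1 S=0
  [3] read 0x4B idx=30: raw=0x4D007 flags P=1 W=1 U=1 S=0
  → PA=0x4D289  (4 entries read)
#5 VA=0x38002013FCE (r,kernel):
  [0] read 0x2F idx=7: raw=0x4F007 flags P=1 W=1 U=1 S=0
  [1] read 0x4F idx=0: raw=0x53007 flags P=1 W=1 U=1 S=0
  [2] read 0x53 idx=16: raw=0x56007 flags P=1 W=1 U=1 S=0
  [3] read 0x56 idx=19: raw=0x57007 flags P=1 W=1 U=1 S=0
  → PA=0x57FCE  (4 entries read)
#6 VA=0x88783E1EB6E (r,kernel):
  TLB hit vpn=0x88783E1E → PA=0x3AB6E
#7 VA=0xE8040000935 (r,kernel):
  [0] read 0x2F idx=29: raw=0x5B007 flags P=1 W=1 U=1 S=0
  [1] read 0x5B idx=1: raw=0x64006 flags P=0 W=1 U=1 S=0
  → PAGE_NOT_PRESENT  (2 entries read)

TLB: [["0x88783E1E", "0x3A"], ["0x70180A07", "0x3F"], ["0xB0443E1E", "0x4D"], ["0x38002013", "0x57"]]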